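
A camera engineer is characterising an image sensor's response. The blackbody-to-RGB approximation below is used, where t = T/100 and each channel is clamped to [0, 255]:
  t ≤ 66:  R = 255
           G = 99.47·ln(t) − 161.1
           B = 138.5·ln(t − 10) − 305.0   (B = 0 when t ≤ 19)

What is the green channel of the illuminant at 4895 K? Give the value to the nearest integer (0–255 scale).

226

t = 4895/100 = 48.95; the t ≤ 66 branch applies.
G = 99.47·ln 48.95 − 161.1 = 99.47·3.8908 − 161.1 = 225.918.
Rounded: 226.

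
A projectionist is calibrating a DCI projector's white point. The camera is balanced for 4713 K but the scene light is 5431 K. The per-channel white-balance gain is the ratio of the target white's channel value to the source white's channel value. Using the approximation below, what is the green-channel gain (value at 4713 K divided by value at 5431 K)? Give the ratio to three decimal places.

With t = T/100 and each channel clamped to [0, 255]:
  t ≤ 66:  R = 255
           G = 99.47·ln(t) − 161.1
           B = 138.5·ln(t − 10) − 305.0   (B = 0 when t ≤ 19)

At 5431 K (t = 54.31):
  G = 99.47·ln 54.31 − 161.1 = 99.47·3.9947 − 161.1 = 236.254.
At 4713 K (t = 47.13):
  G = 99.47·ln 47.13 − 161.1 = 99.47·3.8529 − 161.1 = 222.149.
Gain = 222.149 / 236.254 = 0.9403 → 0.940.

0.940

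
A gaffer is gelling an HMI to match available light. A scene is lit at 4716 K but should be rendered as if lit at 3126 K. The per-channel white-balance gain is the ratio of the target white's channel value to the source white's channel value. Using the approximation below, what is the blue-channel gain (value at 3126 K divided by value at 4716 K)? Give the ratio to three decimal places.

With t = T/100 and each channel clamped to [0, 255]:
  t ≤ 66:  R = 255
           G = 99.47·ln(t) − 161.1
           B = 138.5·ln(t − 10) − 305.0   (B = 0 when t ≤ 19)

0.605

At 4716 K (t = 47.16):
  B = 138.5·ln(47.16 − 10) − 305.0 = 138.5·ln 37.16 − 305.0 = 138.5·3.6152 − 305.0 = 195.710.
At 3126 K (t = 31.26):
  B = 138.5·ln(31.26 − 10) − 305.0 = 138.5·ln 21.26 − 305.0 = 138.5·3.0568 − 305.0 = 118.371.
Gain = 118.371 / 195.710 = 0.6048 → 0.605.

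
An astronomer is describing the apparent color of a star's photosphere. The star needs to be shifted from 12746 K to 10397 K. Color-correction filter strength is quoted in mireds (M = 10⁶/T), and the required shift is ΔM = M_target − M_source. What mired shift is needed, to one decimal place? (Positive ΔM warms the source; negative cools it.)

+17.7 mireds

M_source = 10⁶/12746 = 78.456; M_target = 10⁶/10397 = 96.182.
ΔM = 96.182 − 78.456 = 17.726 → +17.7 mireds, a warming shift.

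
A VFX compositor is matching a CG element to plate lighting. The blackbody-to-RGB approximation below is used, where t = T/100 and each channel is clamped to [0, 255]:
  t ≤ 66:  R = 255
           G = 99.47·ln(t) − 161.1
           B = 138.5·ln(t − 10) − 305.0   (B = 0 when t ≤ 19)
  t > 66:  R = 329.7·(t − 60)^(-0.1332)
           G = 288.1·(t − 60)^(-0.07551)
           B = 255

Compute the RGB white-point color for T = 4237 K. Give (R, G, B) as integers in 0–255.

(255, 212, 177)

t = 4237/100 = 42.37; the t ≤ 66 branch applies.
R = 255 by definition for t ≤ 66.
G = 99.47·ln 42.37 − 161.1 = 99.47·3.7464 − 161.1 = 211.558.
B = 138.5·ln(42.37 − 10) − 305.0 = 138.5·ln 32.37 − 305.0 = 138.5·3.4772 − 305.0 = 176.597.
Rounded: (255, 212, 177).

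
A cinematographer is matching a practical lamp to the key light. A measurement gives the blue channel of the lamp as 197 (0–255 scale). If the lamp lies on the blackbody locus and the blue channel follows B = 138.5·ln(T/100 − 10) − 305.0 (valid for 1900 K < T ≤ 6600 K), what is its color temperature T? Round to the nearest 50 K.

ln(t − 10) = (197 + 305.0) / 138.5 = 3.6245.
t − 10 = e^3.6245 = 37.508, so t = 47.508.
T = 100·t = 4751 K → 4750 K to the nearest 50 K.

4750 K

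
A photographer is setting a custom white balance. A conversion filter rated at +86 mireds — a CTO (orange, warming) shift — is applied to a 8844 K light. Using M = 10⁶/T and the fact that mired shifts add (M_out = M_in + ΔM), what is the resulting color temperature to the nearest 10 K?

M_in = 10⁶/8844 = 113.07 mireds.
M_out = 113.07 + (+86) = 199.07 mireds.
T_out = 10⁶/199.07 = 5023.3 K → 5020 K.

5020 K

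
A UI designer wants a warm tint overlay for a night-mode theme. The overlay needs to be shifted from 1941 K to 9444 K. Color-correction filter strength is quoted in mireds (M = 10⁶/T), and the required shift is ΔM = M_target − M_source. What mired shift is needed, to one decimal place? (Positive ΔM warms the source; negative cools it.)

-409.3 mireds

M_source = 10⁶/1941 = 515.198; M_target = 10⁶/9444 = 105.887.
ΔM = 105.887 − 515.198 = -409.311 → -409.3 mireds, a cooling shift.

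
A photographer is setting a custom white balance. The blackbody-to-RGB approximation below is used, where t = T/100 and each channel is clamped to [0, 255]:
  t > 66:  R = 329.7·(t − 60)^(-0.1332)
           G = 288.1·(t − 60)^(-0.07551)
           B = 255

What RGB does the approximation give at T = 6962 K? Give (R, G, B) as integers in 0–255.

(244, 243, 255)

t = 6962/100 = 69.62; the t > 66 branch applies.
R = 329.7·(69.62 − 60)^(-0.1332) = 329.7·9.62^(-0.1332) = 329.7·0.73968 = 243.871.
G = 288.1·(69.62 − 60)^(-0.07551) = 288.1·9.62^(-0.07551) = 288.1·0.84287 = 242.831.
B = 255 by definition for t > 66.
Rounded: (244, 243, 255).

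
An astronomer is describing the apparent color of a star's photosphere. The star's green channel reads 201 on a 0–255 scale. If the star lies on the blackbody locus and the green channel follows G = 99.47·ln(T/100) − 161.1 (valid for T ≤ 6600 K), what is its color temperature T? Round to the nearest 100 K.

ln t = (201 + 161.1) / 99.47 = 3.6403.
t = e^3.6403 = 38.103.
T = 100·t = 3810 K → 3800 K to the nearest 100 K.

3800 K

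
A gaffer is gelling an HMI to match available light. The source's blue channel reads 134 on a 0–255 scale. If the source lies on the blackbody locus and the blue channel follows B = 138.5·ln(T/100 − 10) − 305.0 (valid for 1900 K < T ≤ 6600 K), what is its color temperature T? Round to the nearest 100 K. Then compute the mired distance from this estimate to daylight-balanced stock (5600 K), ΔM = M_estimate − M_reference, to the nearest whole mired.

+116 mireds

ln(t − 10) = (134 + 305.0) / 138.5 = 3.1697.
t − 10 = e^3.1697 = 23.800, so t = 33.800.
T = 100·t = 3380 K → 3400 K to the nearest 100 K.
M_estimate = 10⁶/3400 = 294.12; M_reference = 10⁶/5600 = 178.57.
ΔM = 294.12 − 178.57 = 115.55 → +116 mireds.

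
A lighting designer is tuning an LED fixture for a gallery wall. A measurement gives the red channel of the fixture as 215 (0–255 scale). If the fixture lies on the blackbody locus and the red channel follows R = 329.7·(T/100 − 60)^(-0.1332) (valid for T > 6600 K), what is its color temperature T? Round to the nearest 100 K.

8500 K

(t − 60)^(-0.1332) = 215/329.7 = 0.65211.
t − 60 = 0.65211^(1/-0.1332) = 0.65211^(-7.508) = 24.774, so t = 84.774.
T = 100·t = 8477 K → 8500 K to the nearest 100 K.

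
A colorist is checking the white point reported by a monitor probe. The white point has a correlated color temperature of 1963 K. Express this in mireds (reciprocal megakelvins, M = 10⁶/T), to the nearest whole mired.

M = 10⁶ / 1963 = 509.424 → 509 mireds.

509 mireds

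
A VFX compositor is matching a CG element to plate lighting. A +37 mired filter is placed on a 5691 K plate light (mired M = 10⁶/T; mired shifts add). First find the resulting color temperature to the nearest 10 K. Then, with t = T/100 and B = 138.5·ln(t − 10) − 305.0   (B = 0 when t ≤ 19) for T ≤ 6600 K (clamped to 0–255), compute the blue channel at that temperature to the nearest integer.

195

M_in = 10⁶/5691 = 175.72; M_out = 175.72 + (+37) = 212.72.
T_out = 10⁶/212.72 = 4701.1 K → 4700 K; t = 47.
B = 138.5·ln(47 − 10) − 305.0 = 138.5·ln 37 − 305.0 = 138.5·3.6109 − 305.0 = 195.112.
Rounded: 195.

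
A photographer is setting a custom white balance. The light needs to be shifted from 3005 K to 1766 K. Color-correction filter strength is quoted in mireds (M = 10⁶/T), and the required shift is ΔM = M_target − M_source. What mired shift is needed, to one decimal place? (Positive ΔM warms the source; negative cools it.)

+233.5 mireds

M_source = 10⁶/3005 = 332.779; M_target = 10⁶/1766 = 566.251.
ΔM = 566.251 − 332.779 = 233.473 → +233.5 mireds, a warming shift.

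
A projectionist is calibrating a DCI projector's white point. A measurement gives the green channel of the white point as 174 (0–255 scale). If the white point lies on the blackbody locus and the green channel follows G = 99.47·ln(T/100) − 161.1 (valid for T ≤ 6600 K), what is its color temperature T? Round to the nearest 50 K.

ln t = (174 + 161.1) / 99.47 = 3.3689.
t = e^3.3689 = 29.045.
T = 100·t = 2905 K → 2900 K to the nearest 50 K.

2900 K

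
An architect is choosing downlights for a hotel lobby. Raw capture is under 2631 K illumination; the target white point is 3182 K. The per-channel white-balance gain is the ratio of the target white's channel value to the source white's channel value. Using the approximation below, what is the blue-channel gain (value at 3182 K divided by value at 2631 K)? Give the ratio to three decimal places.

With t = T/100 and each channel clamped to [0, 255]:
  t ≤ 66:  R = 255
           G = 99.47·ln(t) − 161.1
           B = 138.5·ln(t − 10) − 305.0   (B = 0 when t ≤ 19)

1.494

At 2631 K (t = 26.31):
  B = 138.5·ln(26.31 − 10) − 305.0 = 138.5·ln 16.31 − 305.0 = 138.5·2.7918 − 305.0 = 81.661.
At 3182 K (t = 31.82):
  B = 138.5·ln(31.82 − 10) − 305.0 = 138.5·ln 21.82 − 305.0 = 138.5·3.0828 − 305.0 = 121.972.
Gain = 121.972 / 81.661 = 1.4936 → 1.494.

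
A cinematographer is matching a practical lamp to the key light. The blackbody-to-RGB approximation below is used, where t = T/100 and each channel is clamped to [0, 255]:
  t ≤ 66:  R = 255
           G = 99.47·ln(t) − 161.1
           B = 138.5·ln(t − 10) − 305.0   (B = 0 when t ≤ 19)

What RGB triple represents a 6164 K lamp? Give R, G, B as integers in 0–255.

t = 6164/100 = 61.64; the t ≤ 66 branch applies.
R = 255 by definition for t ≤ 66.
G = 99.47·ln 61.64 − 161.1 = 99.47·4.1213 − 161.1 = 248.847.
B = 138.5·ln(61.64 − 10) − 305.0 = 138.5·ln 51.64 − 305.0 = 138.5·3.9443 − 305.0 = 241.285.
Rounded: (255, 249, 241).

R=255, G=249, B=241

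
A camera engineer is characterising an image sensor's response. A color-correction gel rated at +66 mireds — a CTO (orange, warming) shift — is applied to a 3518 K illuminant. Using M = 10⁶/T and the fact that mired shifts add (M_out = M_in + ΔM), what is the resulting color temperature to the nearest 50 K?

2850 K

M_in = 10⁶/3518 = 284.25 mireds.
M_out = 284.25 + (+66) = 350.25 mireds.
T_out = 10⁶/350.25 = 2855.1 K → 2850 K.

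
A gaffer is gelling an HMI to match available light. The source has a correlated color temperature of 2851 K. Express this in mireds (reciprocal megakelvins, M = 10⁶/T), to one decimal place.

350.8 mireds

M = 10⁶ / 2851 = 350.754 → 350.8 mireds.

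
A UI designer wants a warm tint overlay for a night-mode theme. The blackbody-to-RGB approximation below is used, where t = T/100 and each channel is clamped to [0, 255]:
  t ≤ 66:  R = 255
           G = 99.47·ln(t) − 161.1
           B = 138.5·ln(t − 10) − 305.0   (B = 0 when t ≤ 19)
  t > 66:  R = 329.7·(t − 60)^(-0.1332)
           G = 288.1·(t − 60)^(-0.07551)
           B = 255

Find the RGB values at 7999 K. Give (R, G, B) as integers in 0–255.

(221, 230, 255)

t = 7999/100 = 79.99; the t > 66 branch applies.
R = 329.7·(79.99 − 60)^(-0.1332) = 329.7·19.99^(-0.1332) = 329.7·0.67101 = 221.233.
G = 288.1·(79.99 − 60)^(-0.07551) = 288.1·19.99^(-0.07551) = 288.1·0.79758 = 229.784.
B = 255 by definition for t > 66.
Rounded: (221, 230, 255).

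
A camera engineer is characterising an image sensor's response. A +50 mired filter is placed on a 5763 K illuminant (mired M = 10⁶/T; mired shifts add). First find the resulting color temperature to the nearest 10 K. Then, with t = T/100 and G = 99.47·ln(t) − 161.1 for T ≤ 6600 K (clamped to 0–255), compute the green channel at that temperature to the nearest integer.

M_in = 10⁶/5763 = 173.52; M_out = 173.52 + (+50) = 223.52.
T_out = 10⁶/223.52 = 4473.9 K → 4470 K; t = 44.7.
G = 99.47·ln 44.7 − 161.1 = 99.47·3.8000 − 161.1 = 216.883.
Rounded: 217.

217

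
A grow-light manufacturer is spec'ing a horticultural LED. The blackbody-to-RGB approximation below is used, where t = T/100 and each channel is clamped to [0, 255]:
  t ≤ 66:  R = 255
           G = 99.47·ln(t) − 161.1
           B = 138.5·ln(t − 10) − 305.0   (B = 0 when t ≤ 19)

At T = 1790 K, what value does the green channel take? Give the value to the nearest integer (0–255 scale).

126

t = 1790/100 = 17.9; the t ≤ 66 branch applies.
G = 99.47·ln 17.9 − 161.1 = 99.47·2.8848 − 161.1 = 125.851.
Rounded: 126.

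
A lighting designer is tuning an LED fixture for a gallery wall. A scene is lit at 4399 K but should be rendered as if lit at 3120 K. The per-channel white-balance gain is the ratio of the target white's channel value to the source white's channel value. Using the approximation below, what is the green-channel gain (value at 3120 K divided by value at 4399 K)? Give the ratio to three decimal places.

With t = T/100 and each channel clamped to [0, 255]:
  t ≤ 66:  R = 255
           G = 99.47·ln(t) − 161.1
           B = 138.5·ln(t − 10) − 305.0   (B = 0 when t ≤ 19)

0.841

At 4399 K (t = 43.99):
  G = 99.47·ln 43.99 − 161.1 = 99.47·3.7840 − 161.1 = 215.291.
At 3120 K (t = 31.2):
  G = 99.47·ln 31.2 − 161.1 = 99.47·3.4404 − 161.1 = 181.118.
Gain = 181.118 / 215.291 = 0.8413 → 0.841.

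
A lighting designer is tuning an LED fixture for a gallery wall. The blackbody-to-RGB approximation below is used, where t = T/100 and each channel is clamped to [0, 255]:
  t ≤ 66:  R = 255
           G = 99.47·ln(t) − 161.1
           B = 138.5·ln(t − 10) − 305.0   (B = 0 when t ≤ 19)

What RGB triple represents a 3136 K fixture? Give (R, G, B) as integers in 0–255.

(255, 182, 119)

t = 3136/100 = 31.36; the t ≤ 66 branch applies.
R = 255 by definition for t ≤ 66.
G = 99.47·ln 31.36 − 161.1 = 99.47·3.4455 − 161.1 = 181.627.
B = 138.5·ln(31.36 − 10) − 305.0 = 138.5·ln 21.36 − 305.0 = 138.5·3.0615 − 305.0 = 119.021.
Rounded: (255, 182, 119).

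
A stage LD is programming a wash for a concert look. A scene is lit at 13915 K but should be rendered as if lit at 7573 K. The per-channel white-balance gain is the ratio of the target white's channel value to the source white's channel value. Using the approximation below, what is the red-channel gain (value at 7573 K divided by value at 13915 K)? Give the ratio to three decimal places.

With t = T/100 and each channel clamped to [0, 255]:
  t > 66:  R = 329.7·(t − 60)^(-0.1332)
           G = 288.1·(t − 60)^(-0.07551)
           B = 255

At 13915 K (t = 139.15):
  R = 329.7·(139.15 − 60)^(-0.1332) = 329.7·79.15^(-0.1332) = 329.7·0.55863 = 184.181.
At 7573 K (t = 75.73):
  R = 329.7·(75.73 − 60)^(-0.1332) = 329.7·15.73^(-0.1332) = 329.7·0.69278 = 228.410.
Gain = 228.410 / 184.181 = 1.2401 → 1.240.

1.240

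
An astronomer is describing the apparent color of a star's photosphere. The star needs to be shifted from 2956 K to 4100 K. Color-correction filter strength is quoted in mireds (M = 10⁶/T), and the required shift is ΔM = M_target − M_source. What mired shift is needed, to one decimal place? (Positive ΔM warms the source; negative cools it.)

-94.4 mireds

M_source = 10⁶/2956 = 338.295; M_target = 10⁶/4100 = 243.902.
ΔM = 243.902 − 338.295 = -94.393 → -94.4 mireds, a cooling shift.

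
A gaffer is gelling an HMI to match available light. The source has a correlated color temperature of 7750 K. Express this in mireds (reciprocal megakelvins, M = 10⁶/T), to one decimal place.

M = 10⁶ / 7750 = 129.032 → 129.0 mireds.

129.0 mireds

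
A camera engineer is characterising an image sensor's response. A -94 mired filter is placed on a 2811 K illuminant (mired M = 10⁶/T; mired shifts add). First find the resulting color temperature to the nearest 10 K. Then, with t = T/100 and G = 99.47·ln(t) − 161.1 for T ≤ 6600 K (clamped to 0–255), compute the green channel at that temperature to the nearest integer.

201

M_in = 10⁶/2811 = 355.75; M_out = 355.75 + (-94) = 261.75.
T_out = 10⁶/261.75 = 3820.5 K → 3820 K; t = 38.2.
G = 99.47·ln 38.2 − 161.1 = 99.47·3.6428 − 161.1 = 201.253.
Rounded: 201.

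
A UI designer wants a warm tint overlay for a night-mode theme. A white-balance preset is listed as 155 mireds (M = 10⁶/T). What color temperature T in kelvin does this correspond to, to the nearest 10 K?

6450 K

T = 10⁶ / 155 = 6451.61 K → 6450 K.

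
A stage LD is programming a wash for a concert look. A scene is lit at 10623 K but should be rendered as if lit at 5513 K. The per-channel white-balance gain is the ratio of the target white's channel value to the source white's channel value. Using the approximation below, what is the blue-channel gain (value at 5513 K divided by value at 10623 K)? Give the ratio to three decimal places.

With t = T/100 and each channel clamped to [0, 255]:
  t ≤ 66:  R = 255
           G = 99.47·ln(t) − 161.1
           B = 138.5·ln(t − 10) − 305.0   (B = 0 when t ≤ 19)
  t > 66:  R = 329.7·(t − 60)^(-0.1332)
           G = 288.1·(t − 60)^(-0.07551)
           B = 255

At 10623 K (t = 106.23):
  B = 255 by definition for t > 66.
At 5513 K (t = 55.13):
  B = 138.5·ln(55.13 − 10) − 305.0 = 138.5·ln 45.13 − 305.0 = 138.5·3.8095 − 305.0 = 222.622.
Gain = 222.622 / 255.000 = 0.8730 → 0.873.

0.873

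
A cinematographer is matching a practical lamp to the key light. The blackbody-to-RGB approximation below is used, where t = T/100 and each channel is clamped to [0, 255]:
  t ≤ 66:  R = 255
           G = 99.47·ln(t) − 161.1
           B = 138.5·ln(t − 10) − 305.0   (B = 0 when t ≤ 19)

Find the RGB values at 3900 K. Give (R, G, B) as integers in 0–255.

(255, 203, 161)

t = 3900/100 = 39; the t ≤ 66 branch applies.
R = 255 by definition for t ≤ 66.
G = 99.47·ln 39 − 161.1 = 99.47·3.6636 − 161.1 = 203.314.
B = 138.5·ln(39 − 10) − 305.0 = 138.5·ln 29 − 305.0 = 138.5·3.3673 − 305.0 = 161.370.
Rounded: (255, 203, 161).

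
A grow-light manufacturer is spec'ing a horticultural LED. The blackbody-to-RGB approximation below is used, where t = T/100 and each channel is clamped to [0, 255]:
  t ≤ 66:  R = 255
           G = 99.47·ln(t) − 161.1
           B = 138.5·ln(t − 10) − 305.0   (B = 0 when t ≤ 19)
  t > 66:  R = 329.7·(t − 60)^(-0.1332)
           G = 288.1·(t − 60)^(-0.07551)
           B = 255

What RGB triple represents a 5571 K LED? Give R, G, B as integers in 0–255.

R=255, G=239, B=224

t = 5571/100 = 55.71; the t ≤ 66 branch applies.
R = 255 by definition for t ≤ 66.
G = 99.47·ln 55.71 − 161.1 = 99.47·4.0202 − 161.1 = 238.785.
B = 138.5·ln(55.71 − 10) − 305.0 = 138.5·ln 45.71 − 305.0 = 138.5·3.8223 − 305.0 = 224.391.
Rounded: (255, 239, 224).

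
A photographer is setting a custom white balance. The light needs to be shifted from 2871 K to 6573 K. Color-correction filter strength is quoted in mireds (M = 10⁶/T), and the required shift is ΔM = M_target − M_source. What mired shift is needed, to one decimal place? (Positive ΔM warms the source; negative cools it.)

M_source = 10⁶/2871 = 348.311; M_target = 10⁶/6573 = 152.138.
ΔM = 152.138 − 348.311 = -196.173 → -196.2 mireds, a cooling shift.

-196.2 mireds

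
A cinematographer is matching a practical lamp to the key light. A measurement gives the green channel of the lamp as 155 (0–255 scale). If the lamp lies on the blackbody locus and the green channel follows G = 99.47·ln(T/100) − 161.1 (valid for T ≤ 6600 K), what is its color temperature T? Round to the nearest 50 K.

ln t = (155 + 161.1) / 99.47 = 3.1778.
t = e^3.1778 = 23.995.
T = 100·t = 2399 K → 2400 K to the nearest 50 K.

2400 K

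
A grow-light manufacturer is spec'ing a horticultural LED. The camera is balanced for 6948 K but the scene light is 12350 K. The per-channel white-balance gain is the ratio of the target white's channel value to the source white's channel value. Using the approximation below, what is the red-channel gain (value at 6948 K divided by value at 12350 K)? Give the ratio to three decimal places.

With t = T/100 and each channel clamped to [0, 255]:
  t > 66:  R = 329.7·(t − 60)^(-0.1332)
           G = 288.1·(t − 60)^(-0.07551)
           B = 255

At 12350 K (t = 123.5):
  R = 329.7·(123.5 − 60)^(-0.1332) = 329.7·63.5^(-0.1332) = 329.7·0.57527 = 189.666.
At 6948 K (t = 69.48):
  R = 329.7·(69.48 − 60)^(-0.1332) = 329.7·9.48^(-0.1332) = 329.7·0.74112 = 244.348.
Gain = 244.348 / 189.666 = 1.2883 → 1.288.

1.288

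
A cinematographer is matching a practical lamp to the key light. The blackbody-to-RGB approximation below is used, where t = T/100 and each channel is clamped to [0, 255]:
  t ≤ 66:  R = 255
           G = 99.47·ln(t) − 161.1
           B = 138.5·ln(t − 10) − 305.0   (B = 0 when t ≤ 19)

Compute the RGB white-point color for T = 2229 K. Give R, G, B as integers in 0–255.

R=255, G=148, B=42

t = 2229/100 = 22.29; the t ≤ 66 branch applies.
R = 255 by definition for t ≤ 66.
G = 99.47·ln 22.29 − 161.1 = 99.47·3.1041 − 161.1 = 147.669.
B = 138.5·ln(22.29 − 10) − 305.0 = 138.5·ln 12.29 − 305.0 = 138.5·2.5088 − 305.0 = 42.467.
Rounded: (255, 148, 42).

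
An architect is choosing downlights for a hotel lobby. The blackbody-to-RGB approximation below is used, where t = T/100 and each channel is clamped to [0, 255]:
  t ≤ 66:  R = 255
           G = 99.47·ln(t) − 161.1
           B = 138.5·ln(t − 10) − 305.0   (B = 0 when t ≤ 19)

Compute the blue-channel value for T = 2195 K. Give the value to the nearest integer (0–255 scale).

39

t = 2195/100 = 21.95; the t ≤ 66 branch applies.
B = 138.5·ln(21.95 − 10) − 305.0 = 138.5·ln 11.95 − 305.0 = 138.5·2.4807 − 305.0 = 38.581.
Rounded: 39.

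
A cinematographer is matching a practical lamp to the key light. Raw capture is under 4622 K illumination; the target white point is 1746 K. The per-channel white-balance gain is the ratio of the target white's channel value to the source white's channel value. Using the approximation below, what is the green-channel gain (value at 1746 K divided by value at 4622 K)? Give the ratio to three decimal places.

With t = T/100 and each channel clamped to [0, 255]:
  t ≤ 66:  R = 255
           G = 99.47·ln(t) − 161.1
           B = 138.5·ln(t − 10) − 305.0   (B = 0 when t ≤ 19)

0.560

At 4622 K (t = 46.22):
  G = 99.47·ln 46.22 − 161.1 = 99.47·3.8334 − 161.1 = 220.210.
At 1746 K (t = 17.46):
  G = 99.47·ln 17.46 − 161.1 = 99.47·2.8599 − 161.1 = 123.376.
Gain = 123.376 / 220.210 = 0.5603 → 0.560.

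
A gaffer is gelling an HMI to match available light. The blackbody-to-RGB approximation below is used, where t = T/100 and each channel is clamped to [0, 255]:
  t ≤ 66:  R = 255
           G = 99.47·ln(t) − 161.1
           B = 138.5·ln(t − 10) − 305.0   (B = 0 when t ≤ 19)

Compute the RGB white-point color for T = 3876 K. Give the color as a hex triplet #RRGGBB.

#FFCBA0

t = 3876/100 = 38.76; the t ≤ 66 branch applies.
R = 255 by definition for t ≤ 66.
G = 99.47·ln 38.76 − 161.1 = 99.47·3.6574 − 161.1 = 202.700.
B = 138.5·ln(38.76 − 10) − 305.0 = 138.5·ln 28.76 − 305.0 = 138.5·3.3590 − 305.0 = 160.219.
Rounded: (255, 203, 160).
In hex: #FFCBA0.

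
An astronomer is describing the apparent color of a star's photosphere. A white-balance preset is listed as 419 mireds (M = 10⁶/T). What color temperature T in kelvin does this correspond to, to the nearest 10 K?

2390 K

T = 10⁶ / 419 = 2386.63 K → 2390 K.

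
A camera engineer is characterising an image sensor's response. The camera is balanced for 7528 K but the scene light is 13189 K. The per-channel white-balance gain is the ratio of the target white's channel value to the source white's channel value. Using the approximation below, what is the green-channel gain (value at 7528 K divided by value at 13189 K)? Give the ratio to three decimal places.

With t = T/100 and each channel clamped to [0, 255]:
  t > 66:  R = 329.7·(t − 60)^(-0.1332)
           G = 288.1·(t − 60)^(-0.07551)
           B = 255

At 13189 K (t = 131.89):
  G = 288.1·(131.89 − 60)^(-0.07551) = 288.1·71.89^(-0.07551) = 288.1·0.72411 = 208.615.
At 7528 K (t = 75.28):
  G = 288.1·(75.28 − 60)^(-0.07551) = 288.1·15.28^(-0.07551) = 288.1·0.81393 = 234.493.
Gain = 234.493 / 208.615 = 1.1240 → 1.124.

1.124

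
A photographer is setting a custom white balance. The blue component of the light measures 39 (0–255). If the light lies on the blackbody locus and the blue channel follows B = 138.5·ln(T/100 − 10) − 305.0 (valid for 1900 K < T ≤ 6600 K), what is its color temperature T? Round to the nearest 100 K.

2200 K

ln(t − 10) = (39 + 305.0) / 138.5 = 2.4838.
t − 10 = e^2.4838 = 11.986, so t = 21.986.
T = 100·t = 2199 K → 2200 K to the nearest 100 K.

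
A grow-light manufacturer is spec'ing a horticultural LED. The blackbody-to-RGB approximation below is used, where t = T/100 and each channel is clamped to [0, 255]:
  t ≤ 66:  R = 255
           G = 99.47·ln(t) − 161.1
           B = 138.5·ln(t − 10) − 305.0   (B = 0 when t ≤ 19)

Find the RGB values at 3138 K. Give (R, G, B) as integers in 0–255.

t = 3138/100 = 31.38; the t ≤ 66 branch applies.
R = 255 by definition for t ≤ 66.
G = 99.47·ln 31.38 − 161.1 = 99.47·3.4462 − 161.1 = 181.691.
B = 138.5·ln(31.38 − 10) − 305.0 = 138.5·ln 21.38 − 305.0 = 138.5·3.0625 − 305.0 = 119.150.
Rounded: (255, 182, 119).

(255, 182, 119)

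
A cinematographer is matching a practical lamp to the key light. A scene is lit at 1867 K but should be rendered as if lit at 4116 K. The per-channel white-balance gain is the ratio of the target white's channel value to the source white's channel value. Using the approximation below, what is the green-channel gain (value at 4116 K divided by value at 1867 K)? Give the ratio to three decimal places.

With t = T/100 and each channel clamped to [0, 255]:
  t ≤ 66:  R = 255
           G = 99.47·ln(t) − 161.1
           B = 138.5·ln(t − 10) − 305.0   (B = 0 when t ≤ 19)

1.605

At 1867 K (t = 18.67):
  G = 99.47·ln 18.67 − 161.1 = 99.47·2.9269 − 161.1 = 130.041.
At 4116 K (t = 41.16):
  G = 99.47·ln 41.16 − 161.1 = 99.47·3.7175 − 161.1 = 208.676.
Gain = 208.676 / 130.041 = 1.6047 → 1.605.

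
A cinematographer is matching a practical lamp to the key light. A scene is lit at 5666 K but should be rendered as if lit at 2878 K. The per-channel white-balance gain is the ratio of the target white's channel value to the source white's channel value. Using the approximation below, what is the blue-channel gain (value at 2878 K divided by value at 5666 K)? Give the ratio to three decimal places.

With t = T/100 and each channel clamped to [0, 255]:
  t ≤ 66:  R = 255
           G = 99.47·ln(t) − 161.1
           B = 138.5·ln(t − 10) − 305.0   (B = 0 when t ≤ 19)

0.445

At 5666 K (t = 56.66):
  B = 138.5·ln(56.66 − 10) − 305.0 = 138.5·ln 46.66 − 305.0 = 138.5·3.8429 − 305.0 = 227.240.
At 2878 K (t = 28.78):
  B = 138.5·ln(28.78 − 10) − 305.0 = 138.5·ln 18.78 − 305.0 = 138.5·2.9328 − 305.0 = 101.192.
Gain = 101.192 / 227.240 = 0.4453 → 0.445.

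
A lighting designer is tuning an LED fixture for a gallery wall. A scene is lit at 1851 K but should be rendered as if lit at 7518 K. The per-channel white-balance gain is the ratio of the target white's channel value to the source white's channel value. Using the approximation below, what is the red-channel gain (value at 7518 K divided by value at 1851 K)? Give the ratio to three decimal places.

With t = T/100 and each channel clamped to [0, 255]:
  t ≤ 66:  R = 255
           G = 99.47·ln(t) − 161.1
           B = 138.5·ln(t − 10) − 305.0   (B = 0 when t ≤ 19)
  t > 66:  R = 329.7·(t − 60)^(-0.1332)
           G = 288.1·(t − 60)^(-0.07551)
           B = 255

0.900

At 1851 K (t = 18.51):
  R = 255 by definition for t ≤ 66.
At 7518 K (t = 75.18):
  R = 329.7·(75.18 − 60)^(-0.1332) = 329.7·15.18^(-0.1332) = 329.7·0.69607 = 229.495.
Gain = 229.495 / 255.000 = 0.9000 → 0.900.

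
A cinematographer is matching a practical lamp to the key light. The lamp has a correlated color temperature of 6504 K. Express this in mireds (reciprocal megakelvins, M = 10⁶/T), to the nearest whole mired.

M = 10⁶ / 6504 = 153.752 → 154 mireds.

154 mireds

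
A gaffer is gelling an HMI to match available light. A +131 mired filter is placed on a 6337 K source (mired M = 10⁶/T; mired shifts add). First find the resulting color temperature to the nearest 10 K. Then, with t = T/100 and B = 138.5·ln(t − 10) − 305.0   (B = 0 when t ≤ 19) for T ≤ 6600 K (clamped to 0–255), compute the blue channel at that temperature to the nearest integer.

M_in = 10⁶/6337 = 157.80; M_out = 157.80 + (+131) = 288.80.
T_out = 10⁶/288.80 = 3462.6 K → 3460 K; t = 34.6.
B = 138.5·ln(34.6 − 10) − 305.0 = 138.5·ln 24.6 − 305.0 = 138.5·3.2027 − 305.0 = 138.580.
Rounded: 139.

139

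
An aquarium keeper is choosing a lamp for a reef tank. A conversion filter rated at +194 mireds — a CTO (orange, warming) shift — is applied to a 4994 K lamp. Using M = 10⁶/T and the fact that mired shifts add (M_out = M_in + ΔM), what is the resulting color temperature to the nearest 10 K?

M_in = 10⁶/4994 = 200.24 mireds.
M_out = 200.24 + (+194) = 394.24 mireds.
T_out = 10⁶/394.24 = 2536.5 K → 2540 K.

2540 K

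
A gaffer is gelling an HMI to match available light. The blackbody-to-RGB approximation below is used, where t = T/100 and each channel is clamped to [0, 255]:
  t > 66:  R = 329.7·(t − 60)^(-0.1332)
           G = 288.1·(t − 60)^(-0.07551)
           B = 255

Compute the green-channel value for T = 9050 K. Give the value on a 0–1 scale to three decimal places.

t = 9050/100 = 90.5; the t > 66 branch applies.
G = 288.1·(90.5 − 60)^(-0.07551) = 288.1·30.5^(-0.07551) = 288.1·0.77254 = 222.569.
On a 0–1 scale: 222.569/255 = 0.8728 → 0.873.

0.873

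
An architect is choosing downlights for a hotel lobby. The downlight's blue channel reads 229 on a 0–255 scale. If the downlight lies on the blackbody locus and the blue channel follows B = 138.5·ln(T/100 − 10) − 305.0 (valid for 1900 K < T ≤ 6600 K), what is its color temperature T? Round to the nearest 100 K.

5700 K

ln(t − 10) = (229 + 305.0) / 138.5 = 3.8556.
t − 10 = e^3.8556 = 47.257, so t = 57.257.
T = 100·t = 5726 K → 5700 K to the nearest 100 K.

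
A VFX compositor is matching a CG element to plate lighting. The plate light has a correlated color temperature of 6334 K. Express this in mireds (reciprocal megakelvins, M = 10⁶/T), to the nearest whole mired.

158 mireds

M = 10⁶ / 6334 = 157.878 → 158 mireds.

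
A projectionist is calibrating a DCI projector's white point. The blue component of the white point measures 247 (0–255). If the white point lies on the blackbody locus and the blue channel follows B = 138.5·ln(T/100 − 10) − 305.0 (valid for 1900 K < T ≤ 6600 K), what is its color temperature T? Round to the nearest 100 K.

6400 K

ln(t − 10) = (247 + 305.0) / 138.5 = 3.9856.
t − 10 = e^3.9856 = 53.815, so t = 63.815.
T = 100·t = 6382 K → 6400 K to the nearest 100 K.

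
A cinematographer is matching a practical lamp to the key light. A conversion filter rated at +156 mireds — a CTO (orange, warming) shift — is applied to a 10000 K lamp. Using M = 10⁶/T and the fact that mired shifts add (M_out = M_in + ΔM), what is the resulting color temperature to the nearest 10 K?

M_in = 10⁶/10000 = 100.00 mireds.
M_out = 100.00 + (+156) = 256.00 mireds.
T_out = 10⁶/256.00 = 3906.2 K → 3910 K.

3910 K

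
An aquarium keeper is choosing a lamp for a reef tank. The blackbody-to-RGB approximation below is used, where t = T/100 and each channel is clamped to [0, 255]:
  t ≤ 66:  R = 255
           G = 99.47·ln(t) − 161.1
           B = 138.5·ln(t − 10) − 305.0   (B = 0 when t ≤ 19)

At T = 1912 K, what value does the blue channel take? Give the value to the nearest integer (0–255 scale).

t = 1912/100 = 19.12; the t ≤ 66 branch applies.
B = 138.5·ln(19.12 − 10) − 305.0 = 138.5·ln 9.12 − 305.0 = 138.5·2.2105 − 305.0 = 1.150.
Rounded: 1.

1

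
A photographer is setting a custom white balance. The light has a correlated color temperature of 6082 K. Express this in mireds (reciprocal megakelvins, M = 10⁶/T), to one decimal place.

M = 10⁶ / 6082 = 164.420 → 164.4 mireds.

164.4 mireds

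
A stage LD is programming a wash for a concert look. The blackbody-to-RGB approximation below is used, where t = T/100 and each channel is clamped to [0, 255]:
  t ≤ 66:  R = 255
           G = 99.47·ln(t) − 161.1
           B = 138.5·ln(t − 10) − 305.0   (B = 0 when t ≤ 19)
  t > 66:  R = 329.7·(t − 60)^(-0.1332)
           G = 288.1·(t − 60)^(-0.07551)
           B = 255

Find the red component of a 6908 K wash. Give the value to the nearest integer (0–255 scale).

246

t = 6908/100 = 69.08; the t > 66 branch applies.
R = 329.7·(69.08 − 60)^(-0.1332) = 329.7·9.08^(-0.1332) = 329.7·0.74539 = 245.755.
Rounded: 246.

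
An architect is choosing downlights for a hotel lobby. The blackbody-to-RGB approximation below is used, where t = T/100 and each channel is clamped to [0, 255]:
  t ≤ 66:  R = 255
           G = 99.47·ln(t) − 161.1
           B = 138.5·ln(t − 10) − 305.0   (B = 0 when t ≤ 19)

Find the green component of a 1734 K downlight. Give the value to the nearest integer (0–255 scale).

t = 1734/100 = 17.34; the t ≤ 66 branch applies.
G = 99.47·ln 17.34 − 161.1 = 99.47·2.8530 − 161.1 = 122.689.
Rounded: 123.

123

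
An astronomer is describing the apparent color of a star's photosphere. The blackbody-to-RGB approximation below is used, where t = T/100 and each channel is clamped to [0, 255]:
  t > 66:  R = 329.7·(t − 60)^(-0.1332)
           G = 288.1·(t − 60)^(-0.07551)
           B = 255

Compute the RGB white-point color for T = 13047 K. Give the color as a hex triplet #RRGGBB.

#BBD1FF

t = 13047/100 = 130.47; the t > 66 branch applies.
R = 329.7·(130.47 − 60)^(-0.1332) = 329.7·70.47^(-0.1332) = 329.7·0.56734 = 187.053.
G = 288.1·(130.47 − 60)^(-0.07551) = 288.1·70.47^(-0.07551) = 288.1·0.72520 = 208.930.
B = 255 by definition for t > 66.
Rounded: (187, 209, 255).
In hex: #BBD1FF.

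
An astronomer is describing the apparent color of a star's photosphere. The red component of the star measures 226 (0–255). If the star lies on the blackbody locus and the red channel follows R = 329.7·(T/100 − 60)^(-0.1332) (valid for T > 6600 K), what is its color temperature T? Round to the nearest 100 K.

7700 K

(t − 60)^(-0.1332) = 226/329.7 = 0.68547.
t − 60 = 0.68547^(1/-0.1332) = 0.68547^(-7.508) = 17.034, so t = 77.034.
T = 100·t = 7703 K → 7700 K to the nearest 100 K.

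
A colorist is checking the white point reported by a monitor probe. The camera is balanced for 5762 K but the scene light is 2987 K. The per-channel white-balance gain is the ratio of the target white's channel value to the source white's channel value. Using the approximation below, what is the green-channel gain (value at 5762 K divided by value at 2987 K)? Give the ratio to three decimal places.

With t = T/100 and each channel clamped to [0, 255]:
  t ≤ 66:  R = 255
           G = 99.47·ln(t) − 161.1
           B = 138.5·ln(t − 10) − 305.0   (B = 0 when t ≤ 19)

1.370

At 2987 K (t = 29.87):
  G = 99.47·ln 29.87 − 161.1 = 99.47·3.3969 − 161.1 = 176.785.
At 5762 K (t = 57.62):
  G = 99.47·ln 57.62 − 161.1 = 99.47·4.0539 − 161.1 = 242.138.
Gain = 242.138 / 176.785 = 1.3697 → 1.370.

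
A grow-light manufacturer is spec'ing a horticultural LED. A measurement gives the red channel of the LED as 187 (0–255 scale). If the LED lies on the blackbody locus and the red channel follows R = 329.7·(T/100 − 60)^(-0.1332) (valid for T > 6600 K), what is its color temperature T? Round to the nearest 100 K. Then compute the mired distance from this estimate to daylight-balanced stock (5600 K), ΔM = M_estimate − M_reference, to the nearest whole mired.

-102 mireds

(t − 60)^(-0.1332) = 187/329.7 = 0.56718.
t − 60 = 0.56718^(1/-0.1332) = 0.56718^(-7.508) = 70.620, so t = 130.620.
T = 100·t = 13062 K → 13100 K to the nearest 100 K.
M_estimate = 10⁶/13100 = 76.34; M_reference = 10⁶/5600 = 178.57.
ΔM = 76.34 − 178.57 = -102.24 → -102 mireds.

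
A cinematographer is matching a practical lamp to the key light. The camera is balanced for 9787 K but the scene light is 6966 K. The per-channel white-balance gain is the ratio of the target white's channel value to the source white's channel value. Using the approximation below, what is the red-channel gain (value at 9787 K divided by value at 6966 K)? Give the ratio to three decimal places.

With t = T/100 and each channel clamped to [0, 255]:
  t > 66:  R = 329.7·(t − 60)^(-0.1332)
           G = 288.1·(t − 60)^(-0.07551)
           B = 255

0.834

At 6966 K (t = 69.66):
  R = 329.7·(69.66 − 60)^(-0.1332) = 329.7·9.66^(-0.1332) = 329.7·0.73927 = 243.736.
At 9787 K (t = 97.87):
  R = 329.7·(97.87 − 60)^(-0.1332) = 329.7·37.87^(-0.1332) = 329.7·0.61627 = 203.184.
Gain = 203.184 / 243.736 = 0.8336 → 0.834.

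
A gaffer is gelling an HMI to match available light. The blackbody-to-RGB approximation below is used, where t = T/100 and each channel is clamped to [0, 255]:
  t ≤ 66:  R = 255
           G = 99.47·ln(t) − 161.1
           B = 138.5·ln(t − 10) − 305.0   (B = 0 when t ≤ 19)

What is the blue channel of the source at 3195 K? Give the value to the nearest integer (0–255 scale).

t = 3195/100 = 31.95; the t ≤ 66 branch applies.
B = 138.5·ln(31.95 − 10) − 305.0 = 138.5·ln 21.95 − 305.0 = 138.5·3.0888 − 305.0 = 122.794.
Rounded: 123.

123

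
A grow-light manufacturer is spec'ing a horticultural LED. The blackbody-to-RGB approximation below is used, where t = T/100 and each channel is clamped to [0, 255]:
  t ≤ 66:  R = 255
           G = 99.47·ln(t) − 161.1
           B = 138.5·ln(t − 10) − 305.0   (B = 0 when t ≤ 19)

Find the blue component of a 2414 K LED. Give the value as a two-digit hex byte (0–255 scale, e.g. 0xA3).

t = 2414/100 = 24.14; the t ≤ 66 branch applies.
B = 138.5·ln(24.14 − 10) − 305.0 = 138.5·ln 14.14 − 305.0 = 138.5·2.6490 − 305.0 = 61.888.
Rounded: 62; in hex, 0x3E.

0x3E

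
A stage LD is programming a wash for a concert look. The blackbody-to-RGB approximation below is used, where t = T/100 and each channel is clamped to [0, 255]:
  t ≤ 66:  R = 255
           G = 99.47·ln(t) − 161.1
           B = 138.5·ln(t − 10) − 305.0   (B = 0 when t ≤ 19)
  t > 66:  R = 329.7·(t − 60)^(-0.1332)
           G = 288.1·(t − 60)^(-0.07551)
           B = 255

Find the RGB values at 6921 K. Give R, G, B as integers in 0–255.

R=245, G=244, B=255

t = 6921/100 = 69.21; the t > 66 branch applies.
R = 329.7·(69.21 − 60)^(-0.1332) = 329.7·9.21^(-0.1332) = 329.7·0.74398 = 245.290.
G = 288.1·(69.21 − 60)^(-0.07551) = 288.1·9.21^(-0.07551) = 288.1·0.84565 = 243.631.
B = 255 by definition for t > 66.
Rounded: (245, 244, 255).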